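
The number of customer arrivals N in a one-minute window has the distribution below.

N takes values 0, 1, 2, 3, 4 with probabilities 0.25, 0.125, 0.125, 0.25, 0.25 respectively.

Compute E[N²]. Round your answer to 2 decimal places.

E[N²] = (0)²(0.25) + (1)²(0.125) + (2)²(0.125) + (3)²(0.25) + (4)²(0.25) = 6.875

6.88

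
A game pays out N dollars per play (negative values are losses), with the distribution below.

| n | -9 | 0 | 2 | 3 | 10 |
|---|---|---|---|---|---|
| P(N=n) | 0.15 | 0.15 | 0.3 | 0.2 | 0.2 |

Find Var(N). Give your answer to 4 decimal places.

E[N] = (-9)(0.15) + (0)(0.15) + (2)(0.3) + (3)(0.2) + (10)(0.2) = 1.85
E[N²] = (-9)²(0.15) + (0)²(0.15) + (2)²(0.3) + (3)²(0.2) + (10)²(0.2) = 35.15
Var(N) = E[N²] − (E[N])² = 35.15 − (1.85)² = 31.7275

31.7275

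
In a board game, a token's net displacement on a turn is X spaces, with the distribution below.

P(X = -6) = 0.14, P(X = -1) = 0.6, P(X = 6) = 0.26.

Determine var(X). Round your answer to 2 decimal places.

14.99

E[X] = (-6)(0.14) + (-1)(0.6) + (6)(0.26) = 0.12
E[X²] = (-6)²(0.14) + (-1)²(0.6) + (6)²(0.26) = 15
var(X) = E[X²] − (E[X])² = 15 − (0.12)² = 14.9856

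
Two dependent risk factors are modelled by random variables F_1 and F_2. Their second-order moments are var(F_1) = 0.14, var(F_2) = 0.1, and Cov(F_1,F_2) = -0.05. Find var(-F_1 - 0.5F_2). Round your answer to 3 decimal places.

0.115

var(-F_1 - 0.5F_2) = (-1)²·var(F_1) + (-0.5)²·var(F_2) + 2·(-1)·(-0.5)·Cov(F_1,F_2)
= 1·0.14 + 0.25·0.1 + 1·-0.05 = 0.115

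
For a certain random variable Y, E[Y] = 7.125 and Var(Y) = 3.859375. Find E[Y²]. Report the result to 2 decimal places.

E[Y²] = Var(Y) + (E[Y])² = 3.859375 + (7.125)² = 54.625

54.63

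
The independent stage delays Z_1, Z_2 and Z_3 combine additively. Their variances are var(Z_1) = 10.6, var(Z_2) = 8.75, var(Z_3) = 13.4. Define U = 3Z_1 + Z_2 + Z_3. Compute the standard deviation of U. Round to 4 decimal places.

By independence, var(U) = (3)²var(Z_1) + (1)²var(Z_2) + (1)²var(Z_3)
= (3)²·10.6 + (1)²·8.75 + (1)²·13.4 = 117.55
SD(U) = √117.55 ≈ 10.8420

10.8420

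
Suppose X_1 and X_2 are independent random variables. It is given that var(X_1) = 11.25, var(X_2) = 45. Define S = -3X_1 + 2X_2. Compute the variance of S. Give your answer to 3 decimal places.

281.250

By independence, var(S) = (-3)²var(X_1) + (2)²var(X_2)
= (-3)²·11.25 + (2)²·45 = 281.25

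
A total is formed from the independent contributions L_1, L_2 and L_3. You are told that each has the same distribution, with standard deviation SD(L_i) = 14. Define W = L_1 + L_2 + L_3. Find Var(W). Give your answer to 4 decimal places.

588.0000

Var(L_i) = (14)² = 196
By independence, Var(W) = (1)²Var(L_1) + (1)²Var(L_2) + (1)²Var(L_3)
= (1)²·196 + (1)²·196 + (1)²·196 = 588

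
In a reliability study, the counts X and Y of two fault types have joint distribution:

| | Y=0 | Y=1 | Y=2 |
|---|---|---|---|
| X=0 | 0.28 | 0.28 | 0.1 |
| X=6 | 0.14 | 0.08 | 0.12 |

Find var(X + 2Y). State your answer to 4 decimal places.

11.6304

E[X] = 2.04,  E[Y] = 0.8,  E[XY] = 1.92
var(X) = 12.24 − (2.04)² = 8.0784;  var(Y) = 1.24 − (0.8)² = 0.6
cov(X,Y) = 1.92 − (2.04)(0.8) = 0.288
var(X + 2Y) = (1)²·8.0784 + (2)²·0.6 + 2·(1)·(2)·0.288 = 11.6304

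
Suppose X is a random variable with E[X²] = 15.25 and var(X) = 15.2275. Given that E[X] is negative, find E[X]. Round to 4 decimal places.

-0.1500

(E[X])² = E[X²] − var(X) = 15.25 − 15.2275 = 0.0225
E[X] = −√0.0225 = -0.15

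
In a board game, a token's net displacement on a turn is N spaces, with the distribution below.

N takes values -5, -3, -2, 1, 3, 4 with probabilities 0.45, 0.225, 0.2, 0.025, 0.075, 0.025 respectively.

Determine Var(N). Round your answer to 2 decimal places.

6.32

E[N] = (-5)(0.45) + (-3)(0.225) + (-2)(0.2) + (1)(0.025) + (3)(0.075) + (4)(0.025) = -2.975
E[N²] = (-5)²(0.45) + (-3)²(0.225) + (-2)²(0.2) + (1)²(0.025) + (3)²(0.075) + (4)²(0.025) = 15.175
Var(N) = E[N²] − (E[N])² = 15.175 − (-2.975)² = 6.324375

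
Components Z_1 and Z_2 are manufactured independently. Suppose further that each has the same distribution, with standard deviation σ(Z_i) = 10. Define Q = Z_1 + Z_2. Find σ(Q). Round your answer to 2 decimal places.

14.14

Var(Z_i) = (10)² = 100
By independence, Var(Q) = (1)²Var(Z_1) + (1)²Var(Z_2)
= (1)²·100 + (1)²·100 = 200
σ(Q) = √200 ≈ 14.14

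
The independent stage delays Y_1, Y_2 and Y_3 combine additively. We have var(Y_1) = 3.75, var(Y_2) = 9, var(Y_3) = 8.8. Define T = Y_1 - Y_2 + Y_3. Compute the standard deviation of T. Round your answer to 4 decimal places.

4.6422

By independence, var(T) = (1)²var(Y_1) + (-1)²var(Y_2) + (1)²var(Y_3)
= (1)²·3.75 + (-1)²·9 + (1)²·8.8 = 21.55
σ(T) = √21.55 ≈ 4.6422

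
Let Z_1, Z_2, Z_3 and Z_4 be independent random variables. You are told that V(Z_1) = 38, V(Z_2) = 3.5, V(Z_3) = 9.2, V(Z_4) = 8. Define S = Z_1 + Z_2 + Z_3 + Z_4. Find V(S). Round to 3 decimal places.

58.700

By independence, V(S) = (1)²V(Z_1) + (1)²V(Z_2) + (1)²V(Z_3) + (1)²V(Z_4)
= (1)²·38 + (1)²·3.5 + (1)²·9.2 + (1)²·8 = 58.7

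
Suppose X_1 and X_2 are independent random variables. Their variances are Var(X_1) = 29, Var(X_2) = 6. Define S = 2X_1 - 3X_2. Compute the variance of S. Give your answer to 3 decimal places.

170.000

By independence, Var(S) = (2)²Var(X_1) + (-3)²Var(X_2)
= (2)²·29 + (-3)²·6 = 170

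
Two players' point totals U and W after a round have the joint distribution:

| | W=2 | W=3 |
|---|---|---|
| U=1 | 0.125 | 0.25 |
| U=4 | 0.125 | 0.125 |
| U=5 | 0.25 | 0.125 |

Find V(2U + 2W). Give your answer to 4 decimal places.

11.7500

E[U] = 3.25,  E[W] = 2.5,  E[UW] = 7.875
V(U) = 13.75 − (3.25)² = 3.1875;  V(W) = 6.5 − (2.5)² = 0.25
Cov(U,W) = 7.875 − (3.25)(2.5) = -0.25
V(2U + 2W) = (2)²·3.1875 + (2)²·0.25 + 2·(2)·(2)·-0.25 = 11.75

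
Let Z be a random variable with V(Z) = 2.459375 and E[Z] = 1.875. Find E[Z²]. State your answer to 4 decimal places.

E[Z²] = V(Z) + (E[Z])² = 2.459375 + (1.875)² = 5.975

5.9750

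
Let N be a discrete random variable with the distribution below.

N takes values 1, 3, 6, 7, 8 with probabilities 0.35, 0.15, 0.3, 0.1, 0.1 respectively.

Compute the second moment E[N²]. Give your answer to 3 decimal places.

E[N²] = (1)²(0.35) + (3)²(0.15) + (6)²(0.3) + (7)²(0.1) + (8)²(0.1) = 23.8

23.800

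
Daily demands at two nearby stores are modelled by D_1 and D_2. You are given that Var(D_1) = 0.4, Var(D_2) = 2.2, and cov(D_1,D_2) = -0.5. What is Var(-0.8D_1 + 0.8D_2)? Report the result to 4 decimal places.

Var(-0.8D_1 + 0.8D_2) = (-0.8)²·Var(D_1) + (0.8)²·Var(D_2) + 2·(-0.8)·(0.8)·cov(D_1,D_2)
= 0.64·0.4 + 0.64·2.2 + -1.28·-0.5 = 2.304

2.3040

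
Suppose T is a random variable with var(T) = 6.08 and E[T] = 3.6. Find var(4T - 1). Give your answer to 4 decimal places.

var(4T - 1) = (4)²·var(T) = 16·6.08 = 97.28

97.2800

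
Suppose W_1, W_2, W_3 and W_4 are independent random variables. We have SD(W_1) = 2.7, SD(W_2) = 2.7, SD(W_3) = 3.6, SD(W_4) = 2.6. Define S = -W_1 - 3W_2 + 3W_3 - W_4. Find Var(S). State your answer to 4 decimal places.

Var(W_1) = 7.29, Var(W_2) = 7.29, Var(W_3) = 12.96, Var(W_4) = 6.76
By independence, Var(S) = (-1)²Var(W_1) + (-3)²Var(W_2) + (3)²Var(W_3) + (-1)²Var(W_4)
= (-1)²·7.29 + (-3)²·7.29 + (3)²·12.96 + (-1)²·6.76 = 196.3

196.3000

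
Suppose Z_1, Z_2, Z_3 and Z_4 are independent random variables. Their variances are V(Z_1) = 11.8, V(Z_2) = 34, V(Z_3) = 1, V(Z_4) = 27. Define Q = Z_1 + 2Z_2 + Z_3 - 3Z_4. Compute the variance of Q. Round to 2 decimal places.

391.80

By independence, V(Q) = (1)²V(Z_1) + (2)²V(Z_2) + (1)²V(Z_3) + (-3)²V(Z_4)
= (1)²·11.8 + (2)²·34 + (1)²·1 + (-3)²·27 = 391.8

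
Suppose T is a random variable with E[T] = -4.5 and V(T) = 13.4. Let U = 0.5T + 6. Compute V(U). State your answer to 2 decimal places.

V(0.5T + 6) = (0.5)²·V(T) = 0.25·13.4 = 3.35

3.35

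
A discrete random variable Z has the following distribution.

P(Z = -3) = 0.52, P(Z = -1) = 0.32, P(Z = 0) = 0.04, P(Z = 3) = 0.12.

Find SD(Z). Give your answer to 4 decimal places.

1.9415

E[Z] = (-3)(0.52) + (-1)(0.32) + (0)(0.04) + (3)(0.12) = -1.52
E[Z²] = (-3)²(0.52) + (-1)²(0.32) + (0)²(0.04) + (3)²(0.12) = 6.08
Var(Z) = E[Z²] − (E[Z])² = 6.08 − (-1.52)² = 3.7696
SD(Z) = √3.7696 ≈ 1.9415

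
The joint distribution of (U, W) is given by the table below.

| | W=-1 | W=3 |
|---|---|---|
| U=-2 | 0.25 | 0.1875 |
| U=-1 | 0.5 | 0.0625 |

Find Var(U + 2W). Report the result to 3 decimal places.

10.996

E[U] = -1.4375,  E[W] = 0,  E[UW] = -0.3125
Var(U) = 2.3125 − (-1.4375)² = 0.24609375;  Var(W) = 3 − (0)² = 3
Cov(U,W) = -0.3125 − (-1.4375)(0) = -0.3125
Var(U + 2W) = (1)²·0.24609375 + (2)²·3 + 2·(1)·(2)·-0.3125 = 10.99609375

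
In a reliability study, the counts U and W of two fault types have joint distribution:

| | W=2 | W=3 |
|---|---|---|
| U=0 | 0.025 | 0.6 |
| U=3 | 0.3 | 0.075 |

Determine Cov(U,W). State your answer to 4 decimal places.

E[U] = 1.125,  E[W] = 2.675
E[UW] = 2.475
Cov(U,W) = E[UW] − E[U]E[W] = 2.475 − (1.125)(2.675) = -0.534375

-0.5344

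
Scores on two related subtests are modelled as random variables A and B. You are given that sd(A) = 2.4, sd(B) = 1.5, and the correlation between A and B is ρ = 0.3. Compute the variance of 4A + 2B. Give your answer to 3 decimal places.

Var(A) = (2.4)² = 5.76;  Var(B) = (1.5)² = 2.25
Cov(A,B) = ρ·sd(A)·sd(B) = 0.3·2.4·1.5 = 1.08
Var(4A + 2B) = (4)²·Var(A) + (2)²·Var(B) + 2·(4)·(2)·Cov(A,B)
= 16·5.76 + 4·2.25 + 16·1.08 = 118.44

118.440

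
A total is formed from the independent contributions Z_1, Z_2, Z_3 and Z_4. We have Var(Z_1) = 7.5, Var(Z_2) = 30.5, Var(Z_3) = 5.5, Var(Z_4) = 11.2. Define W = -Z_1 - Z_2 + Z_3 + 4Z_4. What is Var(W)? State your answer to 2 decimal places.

222.70

By independence, Var(W) = (-1)²Var(Z_1) + (-1)²Var(Z_2) + (1)²Var(Z_3) + (4)²Var(Z_4)
= (-1)²·7.5 + (-1)²·30.5 + (1)²·5.5 + (4)²·11.2 = 222.7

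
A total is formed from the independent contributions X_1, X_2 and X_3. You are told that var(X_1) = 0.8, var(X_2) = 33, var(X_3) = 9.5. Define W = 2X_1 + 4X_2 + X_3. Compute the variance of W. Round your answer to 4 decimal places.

540.7000

By independence, var(W) = (2)²var(X_1) + (4)²var(X_2) + (1)²var(X_3)
= (2)²·0.8 + (4)²·33 + (1)²·9.5 = 540.7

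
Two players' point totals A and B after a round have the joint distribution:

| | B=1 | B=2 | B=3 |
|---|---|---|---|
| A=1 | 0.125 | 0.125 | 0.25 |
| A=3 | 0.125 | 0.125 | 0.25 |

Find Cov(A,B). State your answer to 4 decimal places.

0.0000

E[A] = 2,  E[B] = 2.25
E[AB] = 4.5
Cov(A,B) = E[AB] − E[A]E[B] = 4.5 − (2)(2.25) = 0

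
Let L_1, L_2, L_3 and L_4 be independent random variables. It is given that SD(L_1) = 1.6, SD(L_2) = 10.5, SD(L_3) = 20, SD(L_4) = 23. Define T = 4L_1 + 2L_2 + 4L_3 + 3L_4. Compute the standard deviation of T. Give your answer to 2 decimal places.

V(L_1) = 2.56, V(L_2) = 110.25, V(L_3) = 400, V(L_4) = 529
By independence, V(T) = (4)²V(L_1) + (2)²V(L_2) + (4)²V(L_3) + (3)²V(L_4)
= (4)²·2.56 + (2)²·110.25 + (4)²·400 + (3)²·529 = 11642.96
SD(T) = √11642.96 ≈ 107.90

107.90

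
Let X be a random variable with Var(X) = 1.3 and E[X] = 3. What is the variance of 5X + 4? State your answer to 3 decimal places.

32.500

Var(5X + 4) = (5)²·Var(X) = 25·1.3 = 32.5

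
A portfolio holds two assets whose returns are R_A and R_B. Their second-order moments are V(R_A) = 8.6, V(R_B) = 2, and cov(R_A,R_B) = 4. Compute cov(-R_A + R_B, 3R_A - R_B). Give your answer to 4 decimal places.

-11.8000

cov(-R_A + R_B, 3R_A - R_B) = (-1)(3)V(R_A) + (1)(-1)V(R_B) + [(-1)(-1) + (1)(3)]cov(R_A,R_B)
= -3·8.6 + -1·2 + 4·4 = -11.8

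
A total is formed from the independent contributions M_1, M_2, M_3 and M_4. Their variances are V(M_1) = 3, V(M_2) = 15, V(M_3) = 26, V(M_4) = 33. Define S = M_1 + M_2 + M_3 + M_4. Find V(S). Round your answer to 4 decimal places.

By independence, V(S) = (1)²V(M_1) + (1)²V(M_2) + (1)²V(M_3) + (1)²V(M_4)
= (1)²·3 + (1)²·15 + (1)²·26 + (1)²·33 = 77

77.0000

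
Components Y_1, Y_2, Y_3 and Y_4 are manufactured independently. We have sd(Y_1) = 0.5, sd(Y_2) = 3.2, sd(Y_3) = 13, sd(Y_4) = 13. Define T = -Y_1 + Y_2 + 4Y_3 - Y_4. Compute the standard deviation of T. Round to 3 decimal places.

53.698

var(Y_1) = 0.25, var(Y_2) = 10.24, var(Y_3) = 169, var(Y_4) = 169
By independence, var(T) = (-1)²var(Y_1) + (1)²var(Y_2) + (4)²var(Y_3) + (-1)²var(Y_4)
= (-1)²·0.25 + (1)²·10.24 + (4)²·169 + (-1)²·169 = 2883.49
sd(T) = √2883.49 ≈ 53.698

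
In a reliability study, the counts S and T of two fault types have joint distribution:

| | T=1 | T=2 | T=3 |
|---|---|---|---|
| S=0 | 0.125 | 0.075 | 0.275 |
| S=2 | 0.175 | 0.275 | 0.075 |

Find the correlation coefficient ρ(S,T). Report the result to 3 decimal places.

-0.314

E[S] = 1.05,  E[T] = 2.05
E[ST] = 1.9
cov(S,T) = E[ST] − E[S]E[T] = 1.9 − (1.05)(2.05) = -0.2525
Var(S) = 0.9975,  Var(T) = 0.6475
ρ = -0.2525 / √(0.9975·0.6475) ≈ -0.314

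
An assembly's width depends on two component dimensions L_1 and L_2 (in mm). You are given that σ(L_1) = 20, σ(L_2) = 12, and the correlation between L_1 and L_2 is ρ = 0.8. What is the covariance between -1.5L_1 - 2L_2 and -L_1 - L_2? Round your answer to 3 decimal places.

Var(L_1) = (20)² = 400;  Var(L_2) = (12)² = 144
Cov(L_1,L_2) = ρ·σ(L_1)·σ(L_2) = 0.8·20·12 = 192
Cov(-1.5L_1 - 2L_2, -L_1 - L_2) = (-1.5)(-1)Var(L_1) + (-2)(-1)Var(L_2) + [(-1.5)(-1) + (-2)(-1)]Cov(L_1,L_2)
= 1.5·400 + 2·144 + 3.5·192 = 1560

1560.000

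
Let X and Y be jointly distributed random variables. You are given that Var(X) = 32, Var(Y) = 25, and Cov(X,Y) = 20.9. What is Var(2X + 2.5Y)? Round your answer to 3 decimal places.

Var(2X + 2.5Y) = (2)²·Var(X) + (2.5)²·Var(Y) + 2·(2)·(2.5)·Cov(X,Y)
= 4·32 + 6.25·25 + 10·20.9 = 493.25

493.250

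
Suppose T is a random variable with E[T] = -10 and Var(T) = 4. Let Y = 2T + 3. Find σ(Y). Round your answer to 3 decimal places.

Var(2T + 3) = (2)²·4 = 16
σ(Y) = √16 ≈ 4.000

4.000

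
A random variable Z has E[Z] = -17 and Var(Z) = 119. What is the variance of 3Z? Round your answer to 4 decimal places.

Var(3Z) = (3)²·Var(Z) = 9·119 = 1071

1071.0000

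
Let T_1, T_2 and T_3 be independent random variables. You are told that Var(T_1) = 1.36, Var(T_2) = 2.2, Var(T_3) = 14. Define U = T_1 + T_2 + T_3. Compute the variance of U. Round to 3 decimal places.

By independence, Var(U) = (1)²Var(T_1) + (1)²Var(T_2) + (1)²Var(T_3)
= (1)²·1.36 + (1)²·2.2 + (1)²·14 = 17.56

17.560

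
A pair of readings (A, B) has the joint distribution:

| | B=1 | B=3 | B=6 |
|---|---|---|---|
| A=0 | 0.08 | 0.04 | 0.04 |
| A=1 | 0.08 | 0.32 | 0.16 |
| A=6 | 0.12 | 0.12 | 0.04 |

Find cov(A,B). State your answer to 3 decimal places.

E[A] = 2.24,  E[B] = 3.16
E[AB] = 6.32
cov(A,B) = E[AB] − E[A]E[B] = 6.32 − (2.24)(3.16) = -0.7584

-0.758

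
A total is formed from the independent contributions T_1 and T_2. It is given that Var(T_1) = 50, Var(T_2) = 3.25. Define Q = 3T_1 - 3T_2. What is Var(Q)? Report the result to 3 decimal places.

By independence, Var(Q) = (3)²Var(T_1) + (-3)²Var(T_2)
= (3)²·50 + (-3)²·3.25 = 479.25

479.250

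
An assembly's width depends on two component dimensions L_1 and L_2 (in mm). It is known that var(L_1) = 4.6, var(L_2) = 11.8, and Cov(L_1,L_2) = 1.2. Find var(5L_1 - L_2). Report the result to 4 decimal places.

114.8000

var(5L_1 - L_2) = (5)²·var(L_1) + (-1)²·var(L_2) + 2·(5)·(-1)·Cov(L_1,L_2)
= 25·4.6 + 1·11.8 + -10·1.2 = 114.8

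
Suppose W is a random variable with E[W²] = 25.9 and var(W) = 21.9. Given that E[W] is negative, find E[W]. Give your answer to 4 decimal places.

(E[W])² = E[W²] − var(W) = 25.9 − 21.9 = 4
E[W] = −√4 = -2

-2.0000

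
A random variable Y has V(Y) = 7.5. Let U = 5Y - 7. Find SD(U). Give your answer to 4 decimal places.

V(5Y - 7) = (5)²·7.5 = 187.5
SD(U) = √187.5 ≈ 13.6931

13.6931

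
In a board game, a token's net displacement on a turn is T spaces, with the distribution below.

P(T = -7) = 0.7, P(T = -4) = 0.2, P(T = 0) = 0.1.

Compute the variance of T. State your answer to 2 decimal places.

E[T] = (-7)(0.7) + (-4)(0.2) + (0)(0.1) = -5.7
E[T²] = (-7)²(0.7) + (-4)²(0.2) + (0)²(0.1) = 37.5
V(T) = E[T²] − (E[T])² = 37.5 − (-5.7)² = 5.01

5.01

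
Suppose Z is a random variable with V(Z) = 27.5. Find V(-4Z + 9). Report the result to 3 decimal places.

440.000

V(-4Z + 9) = (-4)²·V(Z) = 16·27.5 = 440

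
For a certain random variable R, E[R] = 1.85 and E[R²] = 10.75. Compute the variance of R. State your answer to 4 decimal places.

V(R) = 10.75 − (1.85)² = 7.3275

7.3275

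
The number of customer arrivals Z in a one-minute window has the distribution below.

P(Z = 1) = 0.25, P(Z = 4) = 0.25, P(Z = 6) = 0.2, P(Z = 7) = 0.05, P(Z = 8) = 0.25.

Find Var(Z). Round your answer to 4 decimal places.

6.8600

E[Z] = (1)(0.25) + (4)(0.25) + (6)(0.2) + (7)(0.05) + (8)(0.25) = 4.8
E[Z²] = (1)²(0.25) + (4)²(0.25) + (6)²(0.2) + (7)²(0.05) + (8)²(0.25) = 29.9
Var(Z) = E[Z²] − (E[Z])² = 29.9 − (4.8)² = 6.86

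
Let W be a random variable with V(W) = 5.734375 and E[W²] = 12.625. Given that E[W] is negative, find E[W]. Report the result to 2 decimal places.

(E[W])² = E[W²] − V(W) = 12.625 − 5.734375 = 6.890625
E[W] = −√6.890625 = -2.625

-2.63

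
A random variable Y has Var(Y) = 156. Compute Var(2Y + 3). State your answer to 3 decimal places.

Var(2Y + 3) = (2)²·Var(Y) = 4·156 = 624

624.000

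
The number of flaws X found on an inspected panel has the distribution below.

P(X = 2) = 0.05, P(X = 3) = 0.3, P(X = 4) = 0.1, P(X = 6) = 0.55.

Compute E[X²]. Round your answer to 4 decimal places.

E[X²] = (2)²(0.05) + (3)²(0.3) + (4)²(0.1) + (6)²(0.55) = 24.3

24.3000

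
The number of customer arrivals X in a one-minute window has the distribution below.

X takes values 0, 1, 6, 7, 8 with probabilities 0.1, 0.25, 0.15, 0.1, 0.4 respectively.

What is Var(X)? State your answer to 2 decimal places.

10.65

E[X] = (0)(0.1) + (1)(0.25) + (6)(0.15) + (7)(0.1) + (8)(0.4) = 5.05
E[X²] = (0)²(0.1) + (1)²(0.25) + (6)²(0.15) + (7)²(0.1) + (8)²(0.4) = 36.15
Var(X) = E[X²] − (E[X])² = 36.15 − (5.05)² = 10.6475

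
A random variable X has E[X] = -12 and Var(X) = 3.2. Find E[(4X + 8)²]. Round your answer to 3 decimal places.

1651.200

E[4X + 8] = 4·-12 + 8 = -40
Var(4X + 8) = (4)²·3.2 = 51.2
E[(4X + 8)²] = Var((4X + 8)) + (E[(4X + 8)])² = 51.2 + (-40)² = 1651.2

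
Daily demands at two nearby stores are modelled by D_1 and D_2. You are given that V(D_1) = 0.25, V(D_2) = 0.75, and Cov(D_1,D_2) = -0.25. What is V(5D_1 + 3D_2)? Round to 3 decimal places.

5.500

V(5D_1 + 3D_2) = (5)²·V(D_1) + (3)²·V(D_2) + 2·(5)·(3)·Cov(D_1,D_2)
= 25·0.25 + 9·0.75 + 30·-0.25 = 5.5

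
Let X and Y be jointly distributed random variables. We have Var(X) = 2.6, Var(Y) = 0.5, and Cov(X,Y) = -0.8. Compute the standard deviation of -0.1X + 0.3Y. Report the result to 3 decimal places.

0.345

Var(-0.1X + 0.3Y) = (-0.1)²·Var(X) + (0.3)²·Var(Y) + 2·(-0.1)·(0.3)·Cov(X,Y)
= 0.01·2.6 + 0.09·0.5 + -0.06·-0.8 = 0.119
sd(-0.1X + 0.3Y) = √0.119 ≈ 0.345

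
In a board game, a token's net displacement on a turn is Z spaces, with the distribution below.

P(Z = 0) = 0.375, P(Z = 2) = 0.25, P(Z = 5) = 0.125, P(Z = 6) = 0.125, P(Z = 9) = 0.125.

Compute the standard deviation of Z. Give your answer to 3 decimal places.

3.122

E[Z] = (0)(0.375) + (2)(0.25) + (5)(0.125) + (6)(0.125) + (9)(0.125) = 3
E[Z²] = (0)²(0.375) + (2)²(0.25) + (5)²(0.125) + (6)²(0.125) + (9)²(0.125) = 18.75
var(Z) = E[Z²] − (E[Z])² = 18.75 − (3)² = 9.75
SD(Z) = √9.75 ≈ 3.122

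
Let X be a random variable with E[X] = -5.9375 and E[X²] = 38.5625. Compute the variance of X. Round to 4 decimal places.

3.3086

var(X) = 38.5625 − (-5.9375)² = 3.30859375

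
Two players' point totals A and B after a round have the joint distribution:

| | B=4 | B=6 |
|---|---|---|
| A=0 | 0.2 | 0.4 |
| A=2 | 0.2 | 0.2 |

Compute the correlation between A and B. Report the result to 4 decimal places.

E[A] = 0.8,  E[B] = 5.2
E[AB] = 4
Cov(A,B) = E[AB] − E[A]E[B] = 4 − (0.8)(5.2) = -0.16
Var(A) = 0.96,  Var(B) = 0.96
ρ = -0.16 / √(0.96·0.96) ≈ -0.1667

-0.1667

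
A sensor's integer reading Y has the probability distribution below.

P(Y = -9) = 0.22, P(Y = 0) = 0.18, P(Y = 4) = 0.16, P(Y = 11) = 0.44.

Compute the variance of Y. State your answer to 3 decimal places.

E[Y] = (-9)(0.22) + (0)(0.18) + (4)(0.16) + (11)(0.44) = 3.5
E[Y²] = (-9)²(0.22) + (0)²(0.18) + (4)²(0.16) + (11)²(0.44) = 73.62
var(Y) = E[Y²] − (E[Y])² = 73.62 − (3.5)² = 61.37

61.370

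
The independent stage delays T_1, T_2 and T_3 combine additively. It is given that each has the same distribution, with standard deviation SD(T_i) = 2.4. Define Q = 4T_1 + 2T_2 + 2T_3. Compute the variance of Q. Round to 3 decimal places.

V(T_i) = (2.4)² = 5.76
By independence, V(Q) = (4)²V(T_1) + (2)²V(T_2) + (2)²V(T_3)
= (4)²·5.76 + (2)²·5.76 + (2)²·5.76 = 138.24

138.240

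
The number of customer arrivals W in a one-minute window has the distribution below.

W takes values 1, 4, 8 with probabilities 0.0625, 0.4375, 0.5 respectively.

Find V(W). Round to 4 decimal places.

5.2773

E[W] = (1)(0.0625) + (4)(0.4375) + (8)(0.5) = 5.8125
E[W²] = (1)²(0.0625) + (4)²(0.4375) + (8)²(0.5) = 39.0625
V(W) = E[W²] − (E[W])² = 39.0625 − (5.8125)² = 5.27734375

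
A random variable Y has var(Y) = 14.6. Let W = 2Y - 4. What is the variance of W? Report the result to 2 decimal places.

58.40

var(2Y - 4) = (2)²·var(Y) = 4·14.6 = 58.4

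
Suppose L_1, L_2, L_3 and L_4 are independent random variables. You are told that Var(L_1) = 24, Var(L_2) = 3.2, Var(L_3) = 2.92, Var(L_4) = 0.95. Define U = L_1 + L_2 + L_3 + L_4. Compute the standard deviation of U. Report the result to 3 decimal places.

5.574

By independence, Var(U) = (1)²Var(L_1) + (1)²Var(L_2) + (1)²Var(L_3) + (1)²Var(L_4)
= (1)²·24 + (1)²·3.2 + (1)²·2.92 + (1)²·0.95 = 31.07
SD(U) = √31.07 ≈ 5.574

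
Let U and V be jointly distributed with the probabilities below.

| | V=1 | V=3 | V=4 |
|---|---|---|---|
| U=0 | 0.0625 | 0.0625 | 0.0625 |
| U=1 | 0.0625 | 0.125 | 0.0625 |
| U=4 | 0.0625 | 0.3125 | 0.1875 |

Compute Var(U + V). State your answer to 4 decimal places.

4.7461

E[U] = 2.5,  E[V] = 2.9375,  E[UV] = 7.6875
Var(U) = 9.25 − (2.5)² = 3;  Var(V) = 9.6875 − (2.9375)² = 1.05859375
Cov(U,V) = 7.6875 − (2.5)(2.9375) = 0.34375
Var(U + V) = (1)²·3 + (1)²·1.05859375 + 2·(1)·(1)·0.34375 = 4.74609375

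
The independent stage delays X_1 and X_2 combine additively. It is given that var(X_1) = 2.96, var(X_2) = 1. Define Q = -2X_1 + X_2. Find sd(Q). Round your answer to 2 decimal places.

By independence, var(Q) = (-2)²var(X_1) + (1)²var(X_2)
= (-2)²·2.96 + (1)²·1 = 12.84
sd(Q) = √12.84 ≈ 3.58

3.58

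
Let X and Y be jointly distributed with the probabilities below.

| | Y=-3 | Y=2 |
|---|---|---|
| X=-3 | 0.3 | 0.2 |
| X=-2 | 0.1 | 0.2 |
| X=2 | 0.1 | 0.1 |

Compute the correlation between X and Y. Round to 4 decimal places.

E[X] = -1.7,  E[Y] = -0.5
E[XY] = 1.1
cov(X,Y) = E[XY] − E[X]E[Y] = 1.1 − (-1.7)(-0.5) = 0.25
Var(X) = 3.61,  Var(Y) = 6.25
ρ = 0.25 / √(3.61·6.25) ≈ 0.0526

0.0526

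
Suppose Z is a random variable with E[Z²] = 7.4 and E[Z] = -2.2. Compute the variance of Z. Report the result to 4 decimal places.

2.5600

Var(Z) = 7.4 − (-2.2)² = 2.56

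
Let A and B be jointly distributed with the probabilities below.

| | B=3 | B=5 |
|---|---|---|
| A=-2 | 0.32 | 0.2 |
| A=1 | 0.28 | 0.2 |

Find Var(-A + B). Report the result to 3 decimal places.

E[A] = -0.56,  E[B] = 3.8,  E[AB] = -2.08
Var(A) = 2.56 − (-0.56)² = 2.2464;  Var(B) = 15.4 − (3.8)² = 0.96
Cov(A,B) = -2.08 − (-0.56)(3.8) = 0.048
Var(-A + B) = (-1)²·2.2464 + (1)²·0.96 + 2·(-1)·(1)·0.048 = 3.1104

3.110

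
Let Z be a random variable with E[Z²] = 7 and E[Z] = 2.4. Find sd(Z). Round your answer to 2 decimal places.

1.11

Var(Z) = 7 − (2.4)² = 1.24
sd(Z) = √1.24 ≈ 1.11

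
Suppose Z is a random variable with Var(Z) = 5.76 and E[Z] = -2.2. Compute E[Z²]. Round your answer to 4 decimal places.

E[Z²] = Var(Z) + (E[Z])² = 5.76 + (-2.2)² = 10.6

10.6000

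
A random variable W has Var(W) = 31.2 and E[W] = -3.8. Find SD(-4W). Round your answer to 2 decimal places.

22.34

Var(-4W) = (-4)²·31.2 = 499.2
SD(-4W) = √499.2 ≈ 22.34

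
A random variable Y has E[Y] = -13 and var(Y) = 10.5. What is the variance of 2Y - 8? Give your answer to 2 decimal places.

42.00

var(2Y - 8) = (2)²·var(Y) = 4·10.5 = 42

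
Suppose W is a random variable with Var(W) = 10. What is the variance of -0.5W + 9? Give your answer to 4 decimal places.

2.5000

Var(-0.5W + 9) = (-0.5)²·Var(W) = 0.25·10 = 2.5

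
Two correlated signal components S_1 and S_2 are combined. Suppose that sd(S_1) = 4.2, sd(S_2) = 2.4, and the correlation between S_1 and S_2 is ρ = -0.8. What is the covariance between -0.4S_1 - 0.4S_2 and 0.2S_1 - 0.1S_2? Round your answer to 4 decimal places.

var(S_1) = (4.2)² = 17.64;  var(S_2) = (2.4)² = 5.76
cov(S_1,S_2) = ρ·sd(S_1)·sd(S_2) = -0.8·4.2·2.4 = -8.064
cov(-0.4S_1 - 0.4S_2, 0.2S_1 - 0.1S_2) = (-0.4)(0.2)var(S_1) + (-0.4)(-0.1)var(S_2) + [(-0.4)(-0.1) + (-0.4)(0.2)]cov(S_1,S_2)
= -0.08·17.64 + 0.04·5.76 + -0.04·-8.064 = -0.85824

-0.8582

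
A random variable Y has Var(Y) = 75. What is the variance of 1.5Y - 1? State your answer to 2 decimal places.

168.75

Var(1.5Y - 1) = (1.5)²·Var(Y) = 2.25·75 = 168.75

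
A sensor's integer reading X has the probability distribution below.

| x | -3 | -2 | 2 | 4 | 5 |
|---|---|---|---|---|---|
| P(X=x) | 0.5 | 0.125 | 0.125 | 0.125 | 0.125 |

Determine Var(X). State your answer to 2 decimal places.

10.48

E[X] = (-3)(0.5) + (-2)(0.125) + (2)(0.125) + (4)(0.125) + (5)(0.125) = -0.375
E[X²] = (-3)²(0.5) + (-2)²(0.125) + (2)²(0.125) + (4)²(0.125) + (5)²(0.125) = 10.625
Var(X) = E[X²] − (E[X])² = 10.625 − (-0.375)² = 10.484375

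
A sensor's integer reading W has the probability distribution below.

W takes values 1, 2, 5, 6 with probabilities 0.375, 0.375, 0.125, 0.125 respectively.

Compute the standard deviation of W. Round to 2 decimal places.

E[W] = (1)(0.375) + (2)(0.375) + (5)(0.125) + (6)(0.125) = 2.5
E[W²] = (1)²(0.375) + (2)²(0.375) + (5)²(0.125) + (6)²(0.125) = 9.5
Var(W) = E[W²] − (E[W])² = 9.5 − (2.5)² = 3.25
σ(W) = √3.25 ≈ 1.80

1.80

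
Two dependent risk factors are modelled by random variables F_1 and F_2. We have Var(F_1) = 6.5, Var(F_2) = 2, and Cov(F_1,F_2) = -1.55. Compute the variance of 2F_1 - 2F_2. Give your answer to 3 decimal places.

Var(2F_1 - 2F_2) = (2)²·Var(F_1) + (-2)²·Var(F_2) + 2·(2)·(-2)·Cov(F_1,F_2)
= 4·6.5 + 4·2 + -8·-1.55 = 46.4

46.400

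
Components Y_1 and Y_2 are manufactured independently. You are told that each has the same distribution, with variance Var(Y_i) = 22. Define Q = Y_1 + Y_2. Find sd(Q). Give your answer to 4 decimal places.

6.6332

By independence, Var(Q) = (1)²Var(Y_1) + (1)²Var(Y_2)
= (1)²·22 + (1)²·22 = 44
sd(Q) = √44 ≈ 6.6332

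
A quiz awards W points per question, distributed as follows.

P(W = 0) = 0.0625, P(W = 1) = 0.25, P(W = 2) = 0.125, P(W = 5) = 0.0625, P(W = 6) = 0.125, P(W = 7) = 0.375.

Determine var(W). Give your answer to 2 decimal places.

7.65

E[W] = (0)(0.0625) + (1)(0.25) + (2)(0.125) + (5)(0.0625) + (6)(0.125) + (7)(0.375) = 4.1875
E[W²] = (0)²(0.0625) + (1)²(0.25) + (2)²(0.125) + (5)²(0.0625) + (6)²(0.125) + (7)²(0.375) = 25.1875
var(W) = E[W²] − (E[W])² = 25.1875 − (4.1875)² = 7.65234375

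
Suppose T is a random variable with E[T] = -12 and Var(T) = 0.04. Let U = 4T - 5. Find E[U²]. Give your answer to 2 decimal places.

2809.64

E[4T - 5] = 4·-12 − 5 = -53
Var(4T - 5) = (4)²·0.04 = 0.64
E[U²] = Var(U) + (E[U])² = 0.64 + (-53)² = 2809.64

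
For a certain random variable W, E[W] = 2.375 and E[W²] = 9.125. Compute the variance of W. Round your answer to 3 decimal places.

3.484

V(W) = 9.125 − (2.375)² = 3.484375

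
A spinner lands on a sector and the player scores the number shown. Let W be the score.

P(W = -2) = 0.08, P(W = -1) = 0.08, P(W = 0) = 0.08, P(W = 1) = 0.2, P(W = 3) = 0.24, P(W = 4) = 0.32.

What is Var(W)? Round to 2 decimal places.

E[W] = (-2)(0.08) + (-1)(0.08) + (0)(0.08) + (1)(0.2) + (3)(0.24) + (4)(0.32) = 1.96
E[W²] = (-2)²(0.08) + (-1)²(0.08) + (0)²(0.08) + (1)²(0.2) + (3)²(0.24) + (4)²(0.32) = 7.88
Var(W) = E[W²] − (E[W])² = 7.88 − (1.96)² = 4.0384

4.04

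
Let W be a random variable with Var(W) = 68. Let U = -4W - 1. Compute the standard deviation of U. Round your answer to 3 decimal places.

Var(-4W - 1) = (-4)²·68 = 1088
SD(U) = √1088 ≈ 32.985

32.985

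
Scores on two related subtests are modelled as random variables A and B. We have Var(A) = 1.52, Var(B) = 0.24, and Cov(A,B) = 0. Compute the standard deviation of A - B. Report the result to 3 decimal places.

Var(A - B) = (1)²·Var(A) + (-1)²·Var(B) + 2·(1)·(-1)·Cov(A,B)
= 1·1.52 + 1·0.24 + -2·0 = 1.76
sd(A - B) = √1.76 ≈ 1.327

1.327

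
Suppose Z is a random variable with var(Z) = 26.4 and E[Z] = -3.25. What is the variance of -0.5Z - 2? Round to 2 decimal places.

6.60

var(-0.5Z - 2) = (-0.5)²·var(Z) = 0.25·26.4 = 6.6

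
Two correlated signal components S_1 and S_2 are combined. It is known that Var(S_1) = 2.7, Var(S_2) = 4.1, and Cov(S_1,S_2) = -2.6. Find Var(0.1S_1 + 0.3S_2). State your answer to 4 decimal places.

0.2400

Var(0.1S_1 + 0.3S_2) = (0.1)²·Var(S_1) + (0.3)²·Var(S_2) + 2·(0.1)·(0.3)·Cov(S_1,S_2)
= 0.01·2.7 + 0.09·4.1 + 0.06·-2.6 = 0.24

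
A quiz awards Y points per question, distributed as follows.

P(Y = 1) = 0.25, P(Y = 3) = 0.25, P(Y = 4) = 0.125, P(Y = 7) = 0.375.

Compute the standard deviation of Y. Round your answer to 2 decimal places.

E[Y] = (1)(0.25) + (3)(0.25) + (4)(0.125) + (7)(0.375) = 4.125
E[Y²] = (1)²(0.25) + (3)²(0.25) + (4)²(0.125) + (7)²(0.375) = 22.875
V(Y) = E[Y²] − (E[Y])² = 22.875 − (4.125)² = 5.859375
sd(Y) = √5.859375 ≈ 2.42

2.42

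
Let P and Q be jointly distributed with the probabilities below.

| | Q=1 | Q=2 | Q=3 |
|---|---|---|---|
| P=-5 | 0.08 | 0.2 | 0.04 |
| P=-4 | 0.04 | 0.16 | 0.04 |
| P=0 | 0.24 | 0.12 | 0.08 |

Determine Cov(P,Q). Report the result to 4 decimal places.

-0.3120

E[P] = -2.56,  E[Q] = 1.8
E[PQ] = -4.92
Cov(P,Q) = E[PQ] − E[P]E[Q] = -4.92 − (-2.56)(1.8) = -0.312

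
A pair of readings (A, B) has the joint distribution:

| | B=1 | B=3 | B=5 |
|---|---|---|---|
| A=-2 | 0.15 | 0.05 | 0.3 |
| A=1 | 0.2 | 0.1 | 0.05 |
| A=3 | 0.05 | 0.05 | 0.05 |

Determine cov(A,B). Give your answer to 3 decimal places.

-0.900

E[A] = -0.2,  E[B] = 3
E[AB] = -1.5
cov(A,B) = E[AB] − E[A]E[B] = -1.5 − (-0.2)(3) = -0.9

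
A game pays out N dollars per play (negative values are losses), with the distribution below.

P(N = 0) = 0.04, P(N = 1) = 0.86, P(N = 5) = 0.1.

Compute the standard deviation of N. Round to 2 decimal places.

1.23

E[N] = (0)(0.04) + (1)(0.86) + (5)(0.1) = 1.36
E[N²] = (0)²(0.04) + (1)²(0.86) + (5)²(0.1) = 3.36
V(N) = E[N²] − (E[N])² = 3.36 − (1.36)² = 1.5104
σ(N) = √1.5104 ≈ 1.23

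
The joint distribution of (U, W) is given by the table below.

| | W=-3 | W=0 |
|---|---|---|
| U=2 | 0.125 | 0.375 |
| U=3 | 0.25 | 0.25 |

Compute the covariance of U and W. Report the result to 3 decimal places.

E[U] = 2.5,  E[W] = -1.125
E[UW] = -3
cov(U,W) = E[UW] − E[U]E[W] = -3 − (2.5)(-1.125) = -0.1875

-0.188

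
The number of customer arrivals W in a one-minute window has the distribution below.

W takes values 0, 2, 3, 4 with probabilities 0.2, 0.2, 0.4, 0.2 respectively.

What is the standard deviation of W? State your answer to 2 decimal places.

E[W] = (0)(0.2) + (2)(0.2) + (3)(0.4) + (4)(0.2) = 2.4
E[W²] = (0)²(0.2) + (2)²(0.2) + (3)²(0.4) + (4)²(0.2) = 7.6
var(W) = E[W²] − (E[W])² = 7.6 − (2.4)² = 1.84
sd(W) = √1.84 ≈ 1.36

1.36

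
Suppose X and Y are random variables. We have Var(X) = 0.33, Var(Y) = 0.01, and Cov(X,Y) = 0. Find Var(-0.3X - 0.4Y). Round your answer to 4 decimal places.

0.0313

Var(-0.3X - 0.4Y) = (-0.3)²·Var(X) + (-0.4)²·Var(Y) + 2·(-0.3)·(-0.4)·Cov(X,Y)
= 0.09·0.33 + 0.16·0.01 + 0.24·0 = 0.0313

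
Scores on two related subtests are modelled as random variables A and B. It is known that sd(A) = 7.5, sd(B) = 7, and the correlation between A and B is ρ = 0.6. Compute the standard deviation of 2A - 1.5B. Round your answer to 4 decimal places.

12.0934

V(A) = (7.5)² = 56.25;  V(B) = (7)² = 49
Cov(A,B) = ρ·sd(A)·sd(B) = 0.6·7.5·7 = 31.5
V(2A - 1.5B) = (2)²·V(A) + (-1.5)²·V(B) + 2·(2)·(-1.5)·Cov(A,B)
= 4·56.25 + 2.25·49 + -6·31.5 = 146.25
sd(2A - 1.5B) = √146.25 ≈ 12.0934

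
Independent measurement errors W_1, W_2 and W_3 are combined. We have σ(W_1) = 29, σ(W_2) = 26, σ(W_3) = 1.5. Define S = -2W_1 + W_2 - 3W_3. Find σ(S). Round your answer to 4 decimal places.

63.7201

var(W_1) = 841, var(W_2) = 676, var(W_3) = 2.25
By independence, var(S) = (-2)²var(W_1) + (1)²var(W_2) + (-3)²var(W_3)
= (-2)²·841 + (1)²·676 + (-3)²·2.25 = 4060.25
σ(S) = √4060.25 ≈ 63.7201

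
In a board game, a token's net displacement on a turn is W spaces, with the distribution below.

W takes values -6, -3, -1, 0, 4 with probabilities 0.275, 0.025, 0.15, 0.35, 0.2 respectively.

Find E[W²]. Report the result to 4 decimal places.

E[W²] = (-6)²(0.275) + (-3)²(0.025) + (-1)²(0.15) + (0)²(0.35) + (4)²(0.2) = 13.475

13.4750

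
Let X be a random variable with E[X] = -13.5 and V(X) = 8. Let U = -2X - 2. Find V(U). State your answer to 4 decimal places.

32.0000

V(-2X - 2) = (-2)²·V(X) = 4·8 = 32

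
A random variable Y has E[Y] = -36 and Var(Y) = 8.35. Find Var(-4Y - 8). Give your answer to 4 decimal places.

133.6000

Var(-4Y - 8) = (-4)²·Var(Y) = 16·8.35 = 133.6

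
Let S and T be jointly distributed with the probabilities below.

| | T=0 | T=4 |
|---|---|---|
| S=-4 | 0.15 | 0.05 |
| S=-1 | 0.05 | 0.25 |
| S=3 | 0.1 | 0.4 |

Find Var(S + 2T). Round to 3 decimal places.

E[S] = 0.4,  E[T] = 2.8,  E[ST] = 3
Var(S) = 8 − (0.4)² = 7.84;  Var(T) = 11.2 − (2.8)² = 3.36
Cov(S,T) = 3 − (0.4)(2.8) = 1.88
Var(S + 2T) = (1)²·7.84 + (2)²·3.36 + 2·(1)·(2)·1.88 = 28.8

28.800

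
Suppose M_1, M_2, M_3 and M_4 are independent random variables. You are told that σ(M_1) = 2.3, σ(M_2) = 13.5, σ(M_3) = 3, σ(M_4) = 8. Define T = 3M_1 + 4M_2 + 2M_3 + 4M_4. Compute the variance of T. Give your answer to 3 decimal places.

4023.610

Var(M_1) = 5.29, Var(M_2) = 182.25, Var(M_3) = 9, Var(M_4) = 64
By independence, Var(T) = (3)²Var(M_1) + (4)²Var(M_2) + (2)²Var(M_3) + (4)²Var(M_4)
= (3)²·5.29 + (4)²·182.25 + (2)²·9 + (4)²·64 = 4023.61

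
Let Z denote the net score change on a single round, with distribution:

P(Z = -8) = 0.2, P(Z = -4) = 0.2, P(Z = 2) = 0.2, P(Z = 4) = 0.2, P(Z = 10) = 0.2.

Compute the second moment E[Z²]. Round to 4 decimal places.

40.0000

E[Z²] = (-8)²(0.2) + (-4)²(0.2) + (2)²(0.2) + (4)²(0.2) + (10)²(0.2) = 40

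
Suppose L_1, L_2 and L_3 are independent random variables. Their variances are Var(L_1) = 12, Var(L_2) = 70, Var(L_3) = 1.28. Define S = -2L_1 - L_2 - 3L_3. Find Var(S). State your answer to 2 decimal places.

129.52

By independence, Var(S) = (-2)²Var(L_1) + (-1)²Var(L_2) + (-3)²Var(L_3)
= (-2)²·12 + (-1)²·70 + (-3)²·1.28 = 129.52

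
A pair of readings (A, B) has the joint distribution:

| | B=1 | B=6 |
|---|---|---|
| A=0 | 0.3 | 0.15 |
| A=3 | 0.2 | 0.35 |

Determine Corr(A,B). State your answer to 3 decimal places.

E[A] = 1.65,  E[B] = 3.5
E[AB] = 6.9
cov(A,B) = E[AB] − E[A]E[B] = 6.9 − (1.65)(3.5) = 1.125
Var(A) = 2.2275,  Var(B) = 6.25
ρ = 1.125 / √(2.2275·6.25) ≈ 0.302

0.302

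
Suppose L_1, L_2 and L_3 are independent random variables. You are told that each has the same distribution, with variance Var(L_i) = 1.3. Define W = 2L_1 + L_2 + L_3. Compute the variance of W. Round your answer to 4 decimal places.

By independence, Var(W) = (2)²Var(L_1) + (1)²Var(L_2) + (1)²Var(L_3)
= (2)²·1.3 + (1)²·1.3 + (1)²·1.3 = 7.8

7.8000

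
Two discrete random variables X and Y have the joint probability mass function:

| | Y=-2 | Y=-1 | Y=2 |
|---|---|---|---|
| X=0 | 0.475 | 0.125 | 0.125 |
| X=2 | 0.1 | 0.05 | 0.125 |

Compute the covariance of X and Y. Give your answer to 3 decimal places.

0.454

E[X] = 0.55,  E[Y] = -0.825
E[XY] = 0
Cov(X,Y) = E[XY] − E[X]E[Y] = 0 − (0.55)(-0.825) = 0.45375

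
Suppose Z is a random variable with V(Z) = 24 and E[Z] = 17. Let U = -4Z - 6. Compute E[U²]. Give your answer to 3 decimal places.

E[-4Z - 6] = -4·17 − 6 = -74
V(-4Z - 6) = (-4)²·24 = 384
E[U²] = V(U) + (E[U])² = 384 + (-74)² = 5860

5860.000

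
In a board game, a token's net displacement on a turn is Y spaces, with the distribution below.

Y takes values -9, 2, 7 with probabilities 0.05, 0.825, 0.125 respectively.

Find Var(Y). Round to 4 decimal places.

E[Y] = (-9)(0.05) + (2)(0.825) + (7)(0.125) = 2.075
E[Y²] = (-9)²(0.05) + (2)²(0.825) + (7)²(0.125) = 13.475
Var(Y) = E[Y²] − (E[Y])² = 13.475 − (2.075)² = 9.169375

9.1694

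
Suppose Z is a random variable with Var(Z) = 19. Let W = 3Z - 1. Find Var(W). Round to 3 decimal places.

171.000

Var(3Z - 1) = (3)²·Var(Z) = 9·19 = 171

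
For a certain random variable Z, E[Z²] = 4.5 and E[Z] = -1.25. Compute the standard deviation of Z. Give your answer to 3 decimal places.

Var(Z) = 4.5 − (-1.25)² = 2.9375
σ(Z) = √2.9375 ≈ 1.714

1.714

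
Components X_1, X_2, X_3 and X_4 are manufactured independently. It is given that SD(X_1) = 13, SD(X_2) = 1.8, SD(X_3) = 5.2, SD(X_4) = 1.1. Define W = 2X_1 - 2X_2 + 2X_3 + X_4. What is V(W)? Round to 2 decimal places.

798.33

V(X_1) = 169, V(X_2) = 3.24, V(X_3) = 27.04, V(X_4) = 1.21
By independence, V(W) = (2)²V(X_1) + (-2)²V(X_2) + (2)²V(X_3) + (1)²V(X_4)
= (2)²·169 + (-2)²·3.24 + (2)²·27.04 + (1)²·1.21 = 798.33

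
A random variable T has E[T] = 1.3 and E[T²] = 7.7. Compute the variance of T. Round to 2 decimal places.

6.01

var(T) = 7.7 − (1.3)² = 6.01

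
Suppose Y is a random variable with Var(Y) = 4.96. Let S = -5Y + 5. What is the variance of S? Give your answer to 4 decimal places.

124.0000

Var(-5Y + 5) = (-5)²·Var(Y) = 25·4.96 = 124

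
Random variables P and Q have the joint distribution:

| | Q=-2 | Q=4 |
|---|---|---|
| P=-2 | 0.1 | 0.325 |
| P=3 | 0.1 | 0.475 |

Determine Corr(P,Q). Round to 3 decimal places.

E[P] = 0.875,  E[Q] = 2.8
E[PQ] = 2.9
Cov(P,Q) = E[PQ] − E[P]E[Q] = 2.9 − (0.875)(2.8) = 0.45
Var(P) = 6.109375,  Var(Q) = 5.76
ρ = 0.45 / √(6.109375·5.76) ≈ 0.076

0.076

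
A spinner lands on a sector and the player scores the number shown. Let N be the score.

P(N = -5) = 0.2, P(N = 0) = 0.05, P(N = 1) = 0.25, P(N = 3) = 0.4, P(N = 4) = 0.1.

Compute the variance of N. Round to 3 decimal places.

E[N] = (-5)(0.2) + (0)(0.05) + (1)(0.25) + (3)(0.4) + (4)(0.1) = 0.85
E[N²] = (-5)²(0.2) + (0)²(0.05) + (1)²(0.25) + (3)²(0.4) + (4)²(0.1) = 10.45
Var(N) = E[N²] − (E[N])² = 10.45 − (0.85)² = 9.7275

9.728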